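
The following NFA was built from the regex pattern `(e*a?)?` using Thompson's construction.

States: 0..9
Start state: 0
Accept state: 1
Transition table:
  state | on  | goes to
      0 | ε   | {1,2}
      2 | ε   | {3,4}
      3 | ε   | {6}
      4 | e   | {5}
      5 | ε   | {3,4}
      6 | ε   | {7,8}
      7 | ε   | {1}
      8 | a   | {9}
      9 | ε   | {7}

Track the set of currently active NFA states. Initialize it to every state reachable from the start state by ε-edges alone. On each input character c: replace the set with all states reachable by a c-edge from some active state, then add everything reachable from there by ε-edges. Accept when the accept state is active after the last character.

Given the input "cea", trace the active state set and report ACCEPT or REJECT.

Answer: REJECT

Trace:
initial (ε-close {0}): {0,1,2,3,4,6,7,8}
'c' @ 1: {}  — no active states
rest 'ea' ignored (set empty)
final: {}; accept 1 not in set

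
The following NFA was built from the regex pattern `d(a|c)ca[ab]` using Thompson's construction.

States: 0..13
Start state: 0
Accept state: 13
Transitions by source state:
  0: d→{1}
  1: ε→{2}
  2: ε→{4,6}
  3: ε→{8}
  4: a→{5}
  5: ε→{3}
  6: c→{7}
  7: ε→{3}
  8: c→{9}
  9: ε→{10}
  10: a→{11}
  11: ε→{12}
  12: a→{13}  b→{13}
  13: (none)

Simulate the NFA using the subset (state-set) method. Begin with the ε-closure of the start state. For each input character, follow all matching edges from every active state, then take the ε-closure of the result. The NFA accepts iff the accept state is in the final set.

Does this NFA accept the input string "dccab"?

Answer: ACCEPT

Derivation:
S₀ = ε-closure({0}) = {0}
'd' @ 1: {1,2,4,6}
'c' @ 2: {3,7,8}
'c' @ 3: {9,10}
'a' @ 4: {11,12}
'b' @ 5: {13}  [accepting]
after full input: {13}  (accept=13 in)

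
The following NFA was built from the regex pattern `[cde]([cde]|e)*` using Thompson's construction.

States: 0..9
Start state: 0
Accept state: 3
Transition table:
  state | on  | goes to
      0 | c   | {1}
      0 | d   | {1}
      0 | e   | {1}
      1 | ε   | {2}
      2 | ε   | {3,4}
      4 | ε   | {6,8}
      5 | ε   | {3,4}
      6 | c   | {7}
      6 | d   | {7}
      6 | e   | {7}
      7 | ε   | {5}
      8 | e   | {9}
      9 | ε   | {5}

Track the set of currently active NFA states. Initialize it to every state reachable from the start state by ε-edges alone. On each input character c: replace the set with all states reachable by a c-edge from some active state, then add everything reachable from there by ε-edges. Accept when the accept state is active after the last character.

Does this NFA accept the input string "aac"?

S₀ = ε-closure({0}) = {0}
'a' @ 1: {}  — dead — no transitions
rest 'ac' ignored (set empty)
final: {}; accept 3 not in set

Answer: REJECT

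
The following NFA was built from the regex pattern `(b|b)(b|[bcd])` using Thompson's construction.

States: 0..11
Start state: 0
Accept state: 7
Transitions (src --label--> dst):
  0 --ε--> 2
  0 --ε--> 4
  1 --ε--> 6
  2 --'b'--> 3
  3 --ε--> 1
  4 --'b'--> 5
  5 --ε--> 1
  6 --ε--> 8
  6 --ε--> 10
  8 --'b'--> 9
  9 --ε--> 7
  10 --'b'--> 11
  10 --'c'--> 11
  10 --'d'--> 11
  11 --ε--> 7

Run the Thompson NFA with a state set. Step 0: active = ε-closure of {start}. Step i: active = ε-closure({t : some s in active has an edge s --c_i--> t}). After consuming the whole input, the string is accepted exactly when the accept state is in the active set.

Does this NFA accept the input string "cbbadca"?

S₀ = ε-closure({0}) = {0,2,4}
'c' @ 1: {}  — dead — no transitions
rest 'bbadca' ignored (set empty)
end set {} — state 7 not in

Answer: REJECT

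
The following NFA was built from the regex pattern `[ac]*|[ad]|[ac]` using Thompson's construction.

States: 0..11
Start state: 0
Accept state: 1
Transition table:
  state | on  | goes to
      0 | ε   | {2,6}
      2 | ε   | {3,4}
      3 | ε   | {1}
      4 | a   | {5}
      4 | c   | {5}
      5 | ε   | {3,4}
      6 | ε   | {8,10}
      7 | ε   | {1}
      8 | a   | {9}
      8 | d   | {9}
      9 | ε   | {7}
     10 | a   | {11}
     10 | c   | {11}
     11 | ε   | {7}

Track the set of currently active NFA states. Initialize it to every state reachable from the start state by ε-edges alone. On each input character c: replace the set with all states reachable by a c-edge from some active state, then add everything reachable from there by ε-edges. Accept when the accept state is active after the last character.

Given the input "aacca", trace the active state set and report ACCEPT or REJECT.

Answer: ACCEPT

Derivation:
S₀ = ε-closure({0}) = {0,1,2,3,4,6,8,10}
'a' @ 1: {1,3,4,5,7,9,11}  (accept∈set)
'a' @ 2: {1,3,4,5}  (accept∈set)
'c' @ 3: {1,3,4,5}  (accept∈set)
'c' @ 4: {1,3,4,5}  (accept∈set)
'a' @ 5: {1,3,4,5}  (accept∈set)
after full input: {1,3,4,5}  (accept=1 in)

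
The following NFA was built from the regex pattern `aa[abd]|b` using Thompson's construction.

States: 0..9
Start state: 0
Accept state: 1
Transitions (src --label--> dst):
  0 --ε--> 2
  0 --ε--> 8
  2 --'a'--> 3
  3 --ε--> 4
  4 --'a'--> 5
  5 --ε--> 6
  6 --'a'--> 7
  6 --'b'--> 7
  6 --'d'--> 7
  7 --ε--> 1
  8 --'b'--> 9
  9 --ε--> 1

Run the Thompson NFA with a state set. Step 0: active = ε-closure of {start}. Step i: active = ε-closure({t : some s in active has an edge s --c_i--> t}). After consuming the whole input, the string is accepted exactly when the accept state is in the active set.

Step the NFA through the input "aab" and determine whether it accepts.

Answer: ACCEPT

Derivation:
start: ε-closure({0}) = {0,2,8}
'a' @ 1: {3,4}
'a' @ 2: {5,6}
'b' @ 3: {1,7}  (accept∈set)
after full input: {1,7}  (accept=1 in)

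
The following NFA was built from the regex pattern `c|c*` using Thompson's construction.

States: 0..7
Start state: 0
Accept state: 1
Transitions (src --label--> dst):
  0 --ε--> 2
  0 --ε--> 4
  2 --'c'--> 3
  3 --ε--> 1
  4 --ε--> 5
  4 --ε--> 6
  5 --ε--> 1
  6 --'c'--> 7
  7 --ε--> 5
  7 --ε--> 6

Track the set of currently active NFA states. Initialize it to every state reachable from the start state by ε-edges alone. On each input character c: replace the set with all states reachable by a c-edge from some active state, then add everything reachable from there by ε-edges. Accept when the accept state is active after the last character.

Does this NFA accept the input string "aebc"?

Answer: REJECT

Trace:
start: ε-closure({0}) = {0,1,2,4,5,6}
'a' @ 1: {}  — no active states
rest 'ebc' ignored (set empty)
after full input: {}  (accept=1 not in)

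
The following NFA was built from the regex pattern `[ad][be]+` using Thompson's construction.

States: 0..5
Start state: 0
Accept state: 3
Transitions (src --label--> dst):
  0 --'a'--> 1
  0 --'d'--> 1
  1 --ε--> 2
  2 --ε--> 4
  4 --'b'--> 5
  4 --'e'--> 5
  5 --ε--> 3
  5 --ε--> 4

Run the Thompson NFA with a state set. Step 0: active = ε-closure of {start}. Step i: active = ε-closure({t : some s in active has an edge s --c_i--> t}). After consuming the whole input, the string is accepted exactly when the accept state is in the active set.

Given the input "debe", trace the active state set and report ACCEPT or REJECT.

start: ε-closure({0}) = {0}
'd' @ 1: {1,2,4}
'e' @ 2: {3,4,5}  ✓accept
'b' @ 3: {3,4,5}  ✓accept
'e' @ 4: {3,4,5}  ✓accept
after full input: {3,4,5}  (accept=3 in)

Answer: ACCEPT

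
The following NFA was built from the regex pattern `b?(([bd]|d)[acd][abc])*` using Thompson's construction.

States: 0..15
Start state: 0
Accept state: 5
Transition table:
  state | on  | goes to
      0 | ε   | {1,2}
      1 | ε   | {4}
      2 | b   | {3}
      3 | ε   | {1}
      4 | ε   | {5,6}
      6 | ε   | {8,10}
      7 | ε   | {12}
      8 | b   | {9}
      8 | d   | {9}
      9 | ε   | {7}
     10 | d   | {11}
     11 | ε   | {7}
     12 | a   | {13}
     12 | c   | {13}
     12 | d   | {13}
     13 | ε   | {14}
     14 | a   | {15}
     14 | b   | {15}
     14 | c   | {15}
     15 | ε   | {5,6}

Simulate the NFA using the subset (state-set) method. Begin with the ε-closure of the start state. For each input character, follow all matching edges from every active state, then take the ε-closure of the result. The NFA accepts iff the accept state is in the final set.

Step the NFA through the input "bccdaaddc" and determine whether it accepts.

start: ε-closure({0}) = {0,1,2,4,5,6,8,10}
'b' @ 1: {1,3,4,5,6,7,8,9,10,12}  (accept∈set)
'c' @ 2: {13,14}
'c' @ 3: {5,6,8,10,15}  (accept∈set)
'd' @ 4: {7,9,11,12}
'a' @ 5: {13,14}
'a' @ 6: {5,6,8,10,15}  (accept∈set)
'd' @ 7: {7,9,11,12}
'd' @ 8: {13,14}
'c' @ 9: {5,6,8,10,15}  (accept∈set)
final: {5,6,8,10,15}; accept 5 in set

Answer: ACCEPT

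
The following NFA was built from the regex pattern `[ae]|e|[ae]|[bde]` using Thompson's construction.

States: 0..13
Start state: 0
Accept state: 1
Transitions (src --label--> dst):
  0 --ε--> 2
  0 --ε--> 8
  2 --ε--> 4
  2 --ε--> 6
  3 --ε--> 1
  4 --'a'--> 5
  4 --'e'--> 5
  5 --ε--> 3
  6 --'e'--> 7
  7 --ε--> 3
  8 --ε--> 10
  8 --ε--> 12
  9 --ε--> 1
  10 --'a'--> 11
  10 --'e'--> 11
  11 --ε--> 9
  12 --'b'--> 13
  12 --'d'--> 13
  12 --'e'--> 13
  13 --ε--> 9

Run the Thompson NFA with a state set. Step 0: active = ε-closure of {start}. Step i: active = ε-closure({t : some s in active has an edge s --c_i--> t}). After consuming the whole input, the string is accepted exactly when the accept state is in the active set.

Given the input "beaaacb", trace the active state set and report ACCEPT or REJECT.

initial (ε-close {0}): {0,2,4,6,8,10,12}
'b' @ 1: {1,9,13}  [accepting]
'e' @ 2: {}  — dead — no transitions
rest 'aaacb' ignored (set empty)
after full input: {}  (accept=1 not in)

Answer: REJECT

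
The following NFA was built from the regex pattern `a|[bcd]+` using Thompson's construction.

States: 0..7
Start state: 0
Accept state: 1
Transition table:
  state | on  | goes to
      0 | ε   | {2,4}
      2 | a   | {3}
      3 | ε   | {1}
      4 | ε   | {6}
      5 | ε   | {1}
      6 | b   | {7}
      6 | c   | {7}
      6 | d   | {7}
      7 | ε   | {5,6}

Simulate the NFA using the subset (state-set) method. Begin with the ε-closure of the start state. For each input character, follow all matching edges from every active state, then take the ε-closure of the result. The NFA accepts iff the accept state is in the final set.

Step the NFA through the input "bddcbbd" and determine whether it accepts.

S₀ = ε-closure({0}) = {0,2,4,6}
'b' @ 1: {1,5,6,7}  [accepting]
'd' @ 2: {1,5,6,7}  [accepting]
'd' @ 3: {1,5,6,7}  [accepting]
'c' @ 4: {1,5,6,7}  [accepting]
'b' @ 5: {1,5,6,7}  [accepting]
'b' @ 6: {1,5,6,7}  [accepting]
'd' @ 7: {1,5,6,7}  [accepting]
after full input: {1,5,6,7}  (accept=1 in)

Answer: ACCEPT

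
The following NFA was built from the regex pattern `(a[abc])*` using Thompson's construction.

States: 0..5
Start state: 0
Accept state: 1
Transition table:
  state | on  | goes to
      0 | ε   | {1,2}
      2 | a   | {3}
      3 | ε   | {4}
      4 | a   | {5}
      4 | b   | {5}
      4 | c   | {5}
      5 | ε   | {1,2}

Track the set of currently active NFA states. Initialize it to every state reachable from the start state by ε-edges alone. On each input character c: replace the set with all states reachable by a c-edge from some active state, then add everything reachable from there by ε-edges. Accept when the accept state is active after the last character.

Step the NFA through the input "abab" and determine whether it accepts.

Answer: ACCEPT

Derivation:
S₀ = ε-closure({0}) = {0,1,2}
'a' @ 1: {3,4}
'b' @ 2: {1,2,5}  ✓accept
'a' @ 3: {3,4}
'b' @ 4: {1,2,5}  ✓accept
final: {1,2,5}; accept 1 in set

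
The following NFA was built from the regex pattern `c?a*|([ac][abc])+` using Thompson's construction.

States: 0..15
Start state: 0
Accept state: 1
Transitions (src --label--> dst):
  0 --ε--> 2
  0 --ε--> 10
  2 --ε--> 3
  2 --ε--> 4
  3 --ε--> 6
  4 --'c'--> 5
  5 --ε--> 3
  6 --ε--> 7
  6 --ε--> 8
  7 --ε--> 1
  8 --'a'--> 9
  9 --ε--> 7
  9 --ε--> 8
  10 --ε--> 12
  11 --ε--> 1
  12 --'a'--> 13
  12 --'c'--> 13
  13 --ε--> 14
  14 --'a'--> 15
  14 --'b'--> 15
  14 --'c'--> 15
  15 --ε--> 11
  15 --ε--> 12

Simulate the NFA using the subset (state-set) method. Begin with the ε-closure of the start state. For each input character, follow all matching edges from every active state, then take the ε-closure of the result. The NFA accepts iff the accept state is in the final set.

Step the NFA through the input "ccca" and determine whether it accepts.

S₀ = ε-closure({0}) = {0,1,2,3,4,6,7,8,10,12}
'c' @ 1: {1,3,5,6,7,8,13,14}  ✓accept
'c' @ 2: {1,11,12,15}  ✓accept
'c' @ 3: {13,14}
'a' @ 4: {1,11,12,15}  ✓accept
end set {1,11,12,15} — state 1 in

Answer: ACCEPT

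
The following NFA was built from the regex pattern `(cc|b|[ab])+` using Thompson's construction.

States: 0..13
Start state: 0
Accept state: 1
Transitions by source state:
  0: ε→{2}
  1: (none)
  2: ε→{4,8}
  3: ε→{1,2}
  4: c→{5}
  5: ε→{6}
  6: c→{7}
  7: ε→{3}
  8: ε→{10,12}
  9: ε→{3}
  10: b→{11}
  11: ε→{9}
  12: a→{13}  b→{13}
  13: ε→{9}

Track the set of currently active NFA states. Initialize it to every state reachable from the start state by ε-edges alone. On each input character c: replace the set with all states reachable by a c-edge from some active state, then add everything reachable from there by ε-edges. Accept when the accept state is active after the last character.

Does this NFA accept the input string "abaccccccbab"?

S₀ = ε-closure({0}) = {0,2,4,8,10,12}
'a' @ 1: {1,2,3,4,8,9,10,12,13}  ✓accept
'b' @ 2: {1,2,3,4,8,9,10,11,12,13}  ✓accept
'a' @ 3: {1,2,3,4,8,9,10,12,13}  ✓accept
'c' @ 4: {5,6}
'c' @ 5: {1,2,3,4,7,8,10,12}  ✓accept
'c' @ 6: {5,6}
'c' @ 7: {1,2,3,4,7,8,10,12}  ✓accept
'c' @ 8: {5,6}
'c' @ 9: {1,2,3,4,7,8,10,12}  ✓accept
'b' @ 10: {1,2,3,4,8,9,10,11,12,13}  ✓accept
'a' @ 11: {1,2,3,4,8,9,10,12,13}  ✓accept
'b' @ 12: {1,2,3,4,8,9,10,11,12,13}  ✓accept
final: {1,2,3,4,8,9,10,11,12,13}; accept 1 in set

Answer: ACCEPT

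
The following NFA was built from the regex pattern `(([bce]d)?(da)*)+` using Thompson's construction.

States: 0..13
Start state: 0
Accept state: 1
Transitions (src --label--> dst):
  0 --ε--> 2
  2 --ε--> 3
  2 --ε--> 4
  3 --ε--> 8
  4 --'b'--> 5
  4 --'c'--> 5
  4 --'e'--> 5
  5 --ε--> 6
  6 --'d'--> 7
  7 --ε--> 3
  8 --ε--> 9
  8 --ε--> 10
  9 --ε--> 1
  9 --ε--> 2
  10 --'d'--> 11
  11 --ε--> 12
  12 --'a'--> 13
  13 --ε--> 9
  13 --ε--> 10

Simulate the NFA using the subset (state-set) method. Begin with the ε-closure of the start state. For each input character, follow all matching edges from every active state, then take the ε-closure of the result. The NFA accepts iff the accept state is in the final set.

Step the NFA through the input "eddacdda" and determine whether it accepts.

Answer: ACCEPT

Steps:
start: ε-closure({0}) = {0,1,2,3,4,8,9,10}
'e' @ 1: {5,6}
'd' @ 2: {1,2,3,4,7,8,9,10}  ✓accept
'd' @ 3: {11,12}
'a' @ 4: {1,2,3,4,8,9,10,13}  ✓accept
'c' @ 5: {5,6}
'd' @ 6: {1,2,3,4,7,8,9,10}  ✓accept
'd' @ 7: {11,12}
'a' @ 8: {1,2,3,4,8,9,10,13}  ✓accept
after full input: {1,2,3,4,8,9,10,13}  (accept=1 in)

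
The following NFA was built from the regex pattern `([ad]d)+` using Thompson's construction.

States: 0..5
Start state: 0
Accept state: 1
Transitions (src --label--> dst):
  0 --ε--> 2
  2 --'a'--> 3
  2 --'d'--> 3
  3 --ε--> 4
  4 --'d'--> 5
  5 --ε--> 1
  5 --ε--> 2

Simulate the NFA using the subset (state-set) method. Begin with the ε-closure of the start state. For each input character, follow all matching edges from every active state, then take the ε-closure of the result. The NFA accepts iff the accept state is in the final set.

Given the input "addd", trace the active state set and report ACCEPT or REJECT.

Answer: ACCEPT

Steps:
start: ε-closure({0}) = {0,2}
'a' @ 1: {3,4}
'd' @ 2: {1,2,5}  ✓accept
'd' @ 3: {3,4}
'd' @ 4: {1,2,5}  ✓accept
after full input: {1,2,5}  (accept=1 in)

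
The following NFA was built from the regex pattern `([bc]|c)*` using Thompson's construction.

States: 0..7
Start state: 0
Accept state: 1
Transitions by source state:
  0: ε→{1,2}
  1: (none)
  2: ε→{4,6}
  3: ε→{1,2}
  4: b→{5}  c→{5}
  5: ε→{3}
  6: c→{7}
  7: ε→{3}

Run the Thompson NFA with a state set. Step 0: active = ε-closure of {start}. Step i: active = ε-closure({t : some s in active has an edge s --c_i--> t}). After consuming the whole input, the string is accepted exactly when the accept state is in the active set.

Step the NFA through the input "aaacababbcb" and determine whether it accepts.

Answer: REJECT

Trace:
initial (ε-close {0}): {0,1,2,4,6}
'a' @ 1: {}  — state set empty
rest 'aacababbcb' ignored (set empty)
after full input: {}  (accept=1 not in)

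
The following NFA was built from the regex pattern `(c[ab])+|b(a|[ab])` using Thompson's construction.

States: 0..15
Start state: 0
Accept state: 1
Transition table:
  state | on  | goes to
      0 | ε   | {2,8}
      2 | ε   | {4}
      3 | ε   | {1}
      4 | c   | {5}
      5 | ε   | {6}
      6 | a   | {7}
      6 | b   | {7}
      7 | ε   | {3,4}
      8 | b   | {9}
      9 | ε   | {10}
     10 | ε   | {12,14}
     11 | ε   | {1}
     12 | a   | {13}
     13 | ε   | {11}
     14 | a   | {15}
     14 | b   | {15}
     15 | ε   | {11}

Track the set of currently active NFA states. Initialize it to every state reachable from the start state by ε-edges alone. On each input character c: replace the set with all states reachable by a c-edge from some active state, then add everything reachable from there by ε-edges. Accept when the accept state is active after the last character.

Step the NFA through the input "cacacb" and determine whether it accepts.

S₀ = ε-closure({0}) = {0,2,4,8}
'c' @ 1: {5,6}
'a' @ 2: {1,3,4,7}  [accepting]
'c' @ 3: {5,6}
'a' @ 4: {1,3,4,7}  [accepting]
'c' @ 5: {5,6}
'b' @ 6: {1,3,4,7}  [accepting]
final: {1,3,4,7}; accept 1 in set

Answer: ACCEPT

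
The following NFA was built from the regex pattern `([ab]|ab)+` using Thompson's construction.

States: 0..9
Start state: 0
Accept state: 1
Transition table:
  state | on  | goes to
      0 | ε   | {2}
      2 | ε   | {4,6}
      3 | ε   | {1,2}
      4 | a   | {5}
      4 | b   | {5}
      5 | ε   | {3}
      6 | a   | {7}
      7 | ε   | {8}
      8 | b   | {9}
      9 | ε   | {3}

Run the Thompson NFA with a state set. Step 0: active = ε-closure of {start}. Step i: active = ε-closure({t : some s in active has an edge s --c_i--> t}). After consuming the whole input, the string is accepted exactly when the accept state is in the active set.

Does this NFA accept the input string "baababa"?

Answer: ACCEPT

Trace:
start: ε-closure({0}) = {0,2,4,6}
'b' @ 1: {1,2,3,4,5,6}  ✓accept
'a' @ 2: {1,2,3,4,5,6,7,8}  ✓accept
'a' @ 3: {1,2,3,4,5,6,7,8}  ✓accept
'b' @ 4: {1,2,3,4,5,6,9}  ✓accept
'a' @ 5: {1,2,3,4,5,6,7,8}  ✓accept
'b' @ 6: {1,2,3,4,5,6,9}  ✓accept
'a' @ 7: {1,2,3,4,5,6,7,8}  ✓accept
final: {1,2,3,4,5,6,7,8}; accept 1 in set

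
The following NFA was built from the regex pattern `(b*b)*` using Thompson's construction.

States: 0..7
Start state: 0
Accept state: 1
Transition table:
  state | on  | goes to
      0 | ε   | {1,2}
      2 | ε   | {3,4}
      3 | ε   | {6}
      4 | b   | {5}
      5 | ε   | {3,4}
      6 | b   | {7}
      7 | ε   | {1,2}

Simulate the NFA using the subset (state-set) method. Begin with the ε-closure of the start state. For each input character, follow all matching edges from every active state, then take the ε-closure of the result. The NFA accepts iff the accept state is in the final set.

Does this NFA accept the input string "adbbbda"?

start: ε-closure({0}) = {0,1,2,3,4,6}
'a' @ 1: {}  — dead — no transitions
rest 'dbbbda' ignored (set empty)
end set {} — state 1 not in

Answer: REJECT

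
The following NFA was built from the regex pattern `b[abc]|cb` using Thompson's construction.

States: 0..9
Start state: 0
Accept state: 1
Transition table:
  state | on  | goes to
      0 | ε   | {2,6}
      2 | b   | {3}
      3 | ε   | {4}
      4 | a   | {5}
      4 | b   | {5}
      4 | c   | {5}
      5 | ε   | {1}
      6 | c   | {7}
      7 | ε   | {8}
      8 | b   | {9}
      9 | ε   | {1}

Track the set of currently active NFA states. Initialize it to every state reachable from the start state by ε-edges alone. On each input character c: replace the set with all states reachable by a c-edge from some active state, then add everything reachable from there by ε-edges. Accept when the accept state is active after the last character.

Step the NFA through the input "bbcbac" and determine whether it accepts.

start: ε-closure({0}) = {0,2,6}
'b' @ 1: {3,4}
'b' @ 2: {1,5}  [accepting]
'c' @ 3: {}  — no active states
rest 'bac' ignored (set empty)
after full input: {}  (accept=1 not in)

Answer: REJECT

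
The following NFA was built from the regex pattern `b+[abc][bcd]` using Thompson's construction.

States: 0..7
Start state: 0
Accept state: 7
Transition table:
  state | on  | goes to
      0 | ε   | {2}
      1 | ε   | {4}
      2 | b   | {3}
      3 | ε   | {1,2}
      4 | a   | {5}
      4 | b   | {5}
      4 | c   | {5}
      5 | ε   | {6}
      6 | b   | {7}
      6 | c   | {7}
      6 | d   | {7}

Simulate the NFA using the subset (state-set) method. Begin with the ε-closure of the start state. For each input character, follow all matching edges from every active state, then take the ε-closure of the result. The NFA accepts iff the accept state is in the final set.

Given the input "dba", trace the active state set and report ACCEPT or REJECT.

start: ε-closure({0}) = {0,2}
'd' @ 1: {}  — state set empty
rest 'ba' ignored (set empty)
end set {} — state 7 not in

Answer: REJECT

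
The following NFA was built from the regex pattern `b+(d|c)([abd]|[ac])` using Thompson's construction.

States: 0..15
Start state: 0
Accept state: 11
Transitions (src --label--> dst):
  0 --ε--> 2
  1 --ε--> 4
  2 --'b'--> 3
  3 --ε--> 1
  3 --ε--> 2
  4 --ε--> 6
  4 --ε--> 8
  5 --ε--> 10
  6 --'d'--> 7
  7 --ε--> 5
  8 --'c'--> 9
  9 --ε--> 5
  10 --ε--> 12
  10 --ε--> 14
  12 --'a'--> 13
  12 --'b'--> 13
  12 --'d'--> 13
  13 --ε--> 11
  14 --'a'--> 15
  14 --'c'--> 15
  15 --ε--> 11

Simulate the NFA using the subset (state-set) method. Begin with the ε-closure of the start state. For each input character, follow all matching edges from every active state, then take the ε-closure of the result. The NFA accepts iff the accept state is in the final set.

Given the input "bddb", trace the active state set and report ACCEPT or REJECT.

initial (ε-close {0}): {0,2}
'b' @ 1: {1,2,3,4,6,8}
'd' @ 2: {5,7,10,12,14}
'd' @ 3: {11,13}  (accept∈set)
'b' @ 4: {}  — no active states
final: {}; accept 11 not in set

Answer: REJECT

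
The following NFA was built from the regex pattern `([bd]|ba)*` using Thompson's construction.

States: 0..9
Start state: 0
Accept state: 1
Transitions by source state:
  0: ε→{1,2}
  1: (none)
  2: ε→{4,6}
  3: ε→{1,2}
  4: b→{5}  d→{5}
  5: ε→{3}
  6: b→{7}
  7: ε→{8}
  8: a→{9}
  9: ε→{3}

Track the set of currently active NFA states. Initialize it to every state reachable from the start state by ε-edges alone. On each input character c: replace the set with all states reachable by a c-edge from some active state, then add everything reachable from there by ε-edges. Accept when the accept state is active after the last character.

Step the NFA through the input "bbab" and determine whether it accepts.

initial (ε-close {0}): {0,1,2,4,6}
'b' @ 1: {1,2,3,4,5,6,7,8}  (accept∈set)
'b' @ 2: {1,2,3,4,5,6,7,8}  (accept∈set)
'a' @ 3: {1,2,3,4,6,9}  (accept∈set)
'b' @ 4: {1,2,3,4,5,6,7,8}  (accept∈set)
after full input: {1,2,3,4,5,6,7,8}  (accept=1 in)

Answer: ACCEPT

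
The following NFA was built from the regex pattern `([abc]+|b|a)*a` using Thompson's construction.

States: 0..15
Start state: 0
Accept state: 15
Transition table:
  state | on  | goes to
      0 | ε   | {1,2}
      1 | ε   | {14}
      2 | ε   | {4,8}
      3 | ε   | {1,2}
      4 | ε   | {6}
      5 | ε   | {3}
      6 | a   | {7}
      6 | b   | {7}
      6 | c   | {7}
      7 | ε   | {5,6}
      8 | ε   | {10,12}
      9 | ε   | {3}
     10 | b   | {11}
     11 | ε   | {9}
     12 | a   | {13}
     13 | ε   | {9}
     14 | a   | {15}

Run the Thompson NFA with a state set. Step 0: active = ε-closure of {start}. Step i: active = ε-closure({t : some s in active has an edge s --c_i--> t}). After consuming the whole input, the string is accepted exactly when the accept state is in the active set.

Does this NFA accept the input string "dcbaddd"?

Answer: REJECT

Trace:
initial (ε-close {0}): {0,1,2,4,6,8,10,12,14}
'd' @ 1: {}  — dead — no transitions
rest 'cbaddd' ignored (set empty)
final: {}; accept 15 not in set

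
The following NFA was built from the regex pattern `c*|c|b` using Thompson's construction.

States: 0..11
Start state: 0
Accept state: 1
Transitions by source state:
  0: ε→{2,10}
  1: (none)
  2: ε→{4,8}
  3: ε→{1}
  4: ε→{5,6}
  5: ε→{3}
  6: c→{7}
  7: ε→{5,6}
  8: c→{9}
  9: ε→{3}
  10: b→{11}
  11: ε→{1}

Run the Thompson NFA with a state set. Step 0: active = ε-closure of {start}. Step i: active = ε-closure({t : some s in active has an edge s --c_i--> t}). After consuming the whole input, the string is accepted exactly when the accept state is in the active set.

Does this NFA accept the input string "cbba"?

Answer: REJECT

Trace:
S₀ = ε-closure({0}) = {0,1,2,3,4,5,6,8,10}
'c' @ 1: {1,3,5,6,7,9}  ✓accept
'b' @ 2: {}  — state set empty
rest 'ba' ignored (set empty)
final: {}; accept 1 not in set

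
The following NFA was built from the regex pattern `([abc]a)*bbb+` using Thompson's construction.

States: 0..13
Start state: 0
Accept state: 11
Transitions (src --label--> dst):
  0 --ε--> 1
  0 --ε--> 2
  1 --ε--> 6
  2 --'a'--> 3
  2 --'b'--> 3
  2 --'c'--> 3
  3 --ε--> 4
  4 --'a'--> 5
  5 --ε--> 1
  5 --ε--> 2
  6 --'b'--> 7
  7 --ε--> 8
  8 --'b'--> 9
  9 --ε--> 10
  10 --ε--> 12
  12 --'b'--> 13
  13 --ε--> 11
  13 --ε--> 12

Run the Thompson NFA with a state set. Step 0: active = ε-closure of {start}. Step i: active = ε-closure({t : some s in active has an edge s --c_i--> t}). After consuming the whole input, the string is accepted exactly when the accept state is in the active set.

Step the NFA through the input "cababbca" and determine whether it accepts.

Answer: REJECT

Derivation:
S₀ = ε-closure({0}) = {0,1,2,6}
'c' @ 1: {3,4}
'a' @ 2: {1,2,5,6}
'b' @ 3: {3,4,7,8}
'a' @ 4: {1,2,5,6}
'b' @ 5: {3,4,7,8}
'b' @ 6: {9,10,12}
'c' @ 7: {}  — state set empty
rest 'a' ignored (set empty)
end set {} — state 11 not in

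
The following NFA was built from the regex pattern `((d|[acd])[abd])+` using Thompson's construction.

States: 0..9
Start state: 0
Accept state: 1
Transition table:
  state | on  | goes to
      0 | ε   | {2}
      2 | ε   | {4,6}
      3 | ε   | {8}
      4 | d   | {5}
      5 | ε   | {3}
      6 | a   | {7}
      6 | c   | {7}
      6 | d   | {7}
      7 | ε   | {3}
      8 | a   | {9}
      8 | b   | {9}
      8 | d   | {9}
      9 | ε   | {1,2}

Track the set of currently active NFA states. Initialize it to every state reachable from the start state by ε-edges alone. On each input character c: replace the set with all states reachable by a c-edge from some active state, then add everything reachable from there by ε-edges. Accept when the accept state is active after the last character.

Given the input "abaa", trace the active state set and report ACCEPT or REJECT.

S₀ = ε-closure({0}) = {0,2,4,6}
'a' @ 1: {3,7,8}
'b' @ 2: {1,2,4,6,9}  (accept∈set)
'a' @ 3: {3,7,8}
'a' @ 4: {1,2,4,6,9}  (accept∈set)
after full input: {1,2,4,6,9}  (accept=1 in)

Answer: ACCEPT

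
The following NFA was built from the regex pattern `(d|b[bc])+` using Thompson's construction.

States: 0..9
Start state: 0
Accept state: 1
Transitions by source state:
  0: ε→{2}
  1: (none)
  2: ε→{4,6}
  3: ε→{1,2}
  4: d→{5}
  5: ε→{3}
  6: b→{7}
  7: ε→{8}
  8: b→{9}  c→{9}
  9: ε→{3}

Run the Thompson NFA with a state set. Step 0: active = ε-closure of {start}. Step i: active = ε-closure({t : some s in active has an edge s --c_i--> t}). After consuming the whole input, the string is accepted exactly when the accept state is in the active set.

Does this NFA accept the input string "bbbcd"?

Answer: ACCEPT

Trace:
initial (ε-close {0}): {0,2,4,6}
'b' @ 1: {7,8}
'b' @ 2: {1,2,3,4,6,9}  (accept∈set)
'b' @ 3: {7,8}
'c' @ 4: {1,2,3,4,6,9}  (accept∈set)
'd' @ 5: {1,2,3,4,5,6}  (accept∈set)
final: {1,2,3,4,5,6}; accept 1 in set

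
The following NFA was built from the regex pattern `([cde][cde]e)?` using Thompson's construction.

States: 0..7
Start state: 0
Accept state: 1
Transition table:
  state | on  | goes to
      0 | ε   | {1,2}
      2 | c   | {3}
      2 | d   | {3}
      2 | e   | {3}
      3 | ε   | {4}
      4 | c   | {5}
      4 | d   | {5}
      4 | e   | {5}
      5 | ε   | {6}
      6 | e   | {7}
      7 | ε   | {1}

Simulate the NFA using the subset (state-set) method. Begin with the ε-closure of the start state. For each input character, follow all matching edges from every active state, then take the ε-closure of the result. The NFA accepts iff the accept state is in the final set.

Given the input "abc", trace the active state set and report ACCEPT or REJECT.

initial (ε-close {0}): {0,1,2}
'a' @ 1: {}  — state set empty
rest 'bc' ignored (set empty)
after full input: {}  (accept=1 not in)

Answer: REJECT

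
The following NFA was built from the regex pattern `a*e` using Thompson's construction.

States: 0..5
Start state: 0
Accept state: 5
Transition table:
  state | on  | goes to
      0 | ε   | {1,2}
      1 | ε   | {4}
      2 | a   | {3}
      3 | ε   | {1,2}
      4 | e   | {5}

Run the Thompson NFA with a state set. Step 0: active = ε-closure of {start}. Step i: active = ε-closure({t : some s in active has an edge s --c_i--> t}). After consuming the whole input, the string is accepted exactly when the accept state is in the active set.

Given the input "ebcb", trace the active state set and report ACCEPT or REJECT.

Answer: REJECT

Derivation:
start: ε-closure({0}) = {0,1,2,4}
'e' @ 1: {5}  ✓accept
'b' @ 2: {}  — no active states
rest 'cb' ignored (set empty)
end set {} — state 5 not in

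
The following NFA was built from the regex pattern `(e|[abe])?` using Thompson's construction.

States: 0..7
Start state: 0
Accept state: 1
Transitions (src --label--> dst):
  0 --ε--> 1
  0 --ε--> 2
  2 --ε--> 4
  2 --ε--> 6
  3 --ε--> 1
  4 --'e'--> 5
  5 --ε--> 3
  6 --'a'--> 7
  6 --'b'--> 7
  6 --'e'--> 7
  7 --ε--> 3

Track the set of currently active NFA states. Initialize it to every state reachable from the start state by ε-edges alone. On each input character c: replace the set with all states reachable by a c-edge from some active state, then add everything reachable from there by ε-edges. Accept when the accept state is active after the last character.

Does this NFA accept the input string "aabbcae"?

Answer: REJECT

Trace:
start: ε-closure({0}) = {0,1,2,4,6}
'a' @ 1: {1,3,7}  (accept∈set)
'a' @ 2: {}  — no active states
rest 'bbcae' ignored (set empty)
after full input: {}  (accept=1 not in)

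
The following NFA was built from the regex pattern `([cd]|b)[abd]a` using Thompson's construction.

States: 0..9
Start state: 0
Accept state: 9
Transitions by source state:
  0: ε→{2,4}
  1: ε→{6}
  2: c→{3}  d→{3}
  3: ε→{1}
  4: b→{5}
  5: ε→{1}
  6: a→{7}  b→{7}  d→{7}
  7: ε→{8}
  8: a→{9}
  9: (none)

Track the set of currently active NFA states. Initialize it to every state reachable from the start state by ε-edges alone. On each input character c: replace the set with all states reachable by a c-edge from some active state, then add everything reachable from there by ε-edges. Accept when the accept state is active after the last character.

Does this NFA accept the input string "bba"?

initial (ε-close {0}): {0,2,4}
'b' @ 1: {1,5,6}
'b' @ 2: {7,8}
'a' @ 3: {9}  [accepting]
final: {9}; accept 9 in set

Answer: ACCEPT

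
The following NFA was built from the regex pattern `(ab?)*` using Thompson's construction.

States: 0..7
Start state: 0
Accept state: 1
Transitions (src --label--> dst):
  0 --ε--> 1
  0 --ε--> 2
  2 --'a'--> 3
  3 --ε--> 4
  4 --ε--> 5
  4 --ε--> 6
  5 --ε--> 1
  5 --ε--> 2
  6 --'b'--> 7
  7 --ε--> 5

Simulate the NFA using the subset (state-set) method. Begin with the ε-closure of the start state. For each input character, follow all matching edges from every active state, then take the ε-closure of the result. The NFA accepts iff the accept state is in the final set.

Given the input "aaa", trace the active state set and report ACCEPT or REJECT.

initial (ε-close {0}): {0,1,2}
'a' @ 1: {1,2,3,4,5,6}  ✓accept
'a' @ 2: {1,2,3,4,5,6}  ✓accept
'a' @ 3: {1,2,3,4,5,6}  ✓accept
after full input: {1,2,3,4,5,6}  (accept=1 in)

Answer: ACCEPT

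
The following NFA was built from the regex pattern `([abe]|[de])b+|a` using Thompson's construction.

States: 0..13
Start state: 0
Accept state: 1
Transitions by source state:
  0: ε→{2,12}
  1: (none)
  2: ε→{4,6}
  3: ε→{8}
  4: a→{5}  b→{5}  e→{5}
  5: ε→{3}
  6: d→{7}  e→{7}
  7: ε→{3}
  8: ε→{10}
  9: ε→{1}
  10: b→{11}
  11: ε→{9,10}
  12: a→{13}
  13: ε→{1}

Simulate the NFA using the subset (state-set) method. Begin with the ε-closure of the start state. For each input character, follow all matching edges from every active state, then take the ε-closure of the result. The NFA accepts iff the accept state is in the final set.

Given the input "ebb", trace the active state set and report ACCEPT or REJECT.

Answer: ACCEPT

Trace:
initial (ε-close {0}): {0,2,4,6,12}
'e' @ 1: {3,5,7,8,10}
'b' @ 2: {1,9,10,11}  [accepting]
'b' @ 3: {1,9,10,11}  [accepting]
end set {1,9,10,11} — state 1 in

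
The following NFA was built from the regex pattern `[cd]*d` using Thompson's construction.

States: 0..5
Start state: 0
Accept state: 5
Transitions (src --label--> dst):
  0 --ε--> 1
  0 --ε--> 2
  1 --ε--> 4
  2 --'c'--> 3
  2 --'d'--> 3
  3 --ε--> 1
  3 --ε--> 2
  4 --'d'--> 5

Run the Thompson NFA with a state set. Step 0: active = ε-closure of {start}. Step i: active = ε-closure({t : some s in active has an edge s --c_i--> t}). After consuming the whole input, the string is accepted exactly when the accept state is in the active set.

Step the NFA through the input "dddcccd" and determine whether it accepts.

S₀ = ε-closure({0}) = {0,1,2,4}
'd' @ 1: {1,2,3,4,5}  (accept∈set)
'd' @ 2: {1,2,3,4,5}  (accept∈set)
'd' @ 3: {1,2,3,4,5}  (accept∈set)
'c' @ 4: {1,2,3,4}
'c' @ 5: {1,2,3,4}
'c' @ 6: {1,2,3,4}
'd' @ 7: {1,2,3,4,5}  (accept∈set)
end set {1,2,3,4,5} — state 5 in

Answer: ACCEPT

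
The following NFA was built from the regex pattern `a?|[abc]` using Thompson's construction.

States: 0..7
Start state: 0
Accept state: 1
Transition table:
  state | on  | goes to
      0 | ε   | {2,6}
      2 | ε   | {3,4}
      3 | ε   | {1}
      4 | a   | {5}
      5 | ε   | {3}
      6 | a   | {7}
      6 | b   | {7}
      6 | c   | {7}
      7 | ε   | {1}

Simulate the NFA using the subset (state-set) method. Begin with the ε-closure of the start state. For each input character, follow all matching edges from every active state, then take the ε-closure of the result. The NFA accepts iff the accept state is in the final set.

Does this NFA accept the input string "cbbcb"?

Answer: REJECT

Trace:
start: ε-closure({0}) = {0,1,2,3,4,6}
'c' @ 1: {1,7}  [accepting]
'b' @ 2: {}  — no active states
rest 'bcb' ignored (set empty)
after full input: {}  (accept=1 not in)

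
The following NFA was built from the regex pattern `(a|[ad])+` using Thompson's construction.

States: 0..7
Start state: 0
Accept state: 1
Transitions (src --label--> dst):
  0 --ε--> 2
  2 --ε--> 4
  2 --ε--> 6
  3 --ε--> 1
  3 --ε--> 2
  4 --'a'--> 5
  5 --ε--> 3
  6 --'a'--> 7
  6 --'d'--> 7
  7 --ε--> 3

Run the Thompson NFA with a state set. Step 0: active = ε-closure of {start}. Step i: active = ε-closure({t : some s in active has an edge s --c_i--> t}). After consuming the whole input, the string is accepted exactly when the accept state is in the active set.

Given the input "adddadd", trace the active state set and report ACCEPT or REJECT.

Answer: ACCEPT

Trace:
initial (ε-close {0}): {0,2,4,6}
'a' @ 1: {1,2,3,4,5,6,7}  (accept∈set)
'd' @ 2: {1,2,3,4,6,7}  (accept∈set)
'd' @ 3: {1,2,3,4,6,7}  (accept∈set)
'd' @ 4: {1,2,3,4,6,7}  (accept∈set)
'a' @ 5: {1,2,3,4,5,6,7}  (accept∈set)
'd' @ 6: {1,2,3,4,6,7}  (accept∈set)
'd' @ 7: {1,2,3,4,6,7}  (accept∈set)
end set {1,2,3,4,6,7} — state 1 in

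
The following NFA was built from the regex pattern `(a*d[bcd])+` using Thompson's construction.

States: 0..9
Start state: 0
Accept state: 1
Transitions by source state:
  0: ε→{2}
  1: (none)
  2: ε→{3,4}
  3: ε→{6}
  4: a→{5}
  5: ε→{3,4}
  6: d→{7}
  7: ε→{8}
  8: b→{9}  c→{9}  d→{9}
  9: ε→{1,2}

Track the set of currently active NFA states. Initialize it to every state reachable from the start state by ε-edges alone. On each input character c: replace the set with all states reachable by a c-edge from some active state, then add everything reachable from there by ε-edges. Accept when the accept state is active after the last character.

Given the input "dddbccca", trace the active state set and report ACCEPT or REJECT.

initial (ε-close {0}): {0,2,3,4,6}
'd' @ 1: {7,8}
'd' @ 2: {1,2,3,4,6,9}  ✓accept
'd' @ 3: {7,8}
'b' @ 4: {1,2,3,4,6,9}  ✓accept
'c' @ 5: {}  — dead — no transitions
rest 'cca' ignored (set empty)
end set {} — state 1 not in

Answer: REJECT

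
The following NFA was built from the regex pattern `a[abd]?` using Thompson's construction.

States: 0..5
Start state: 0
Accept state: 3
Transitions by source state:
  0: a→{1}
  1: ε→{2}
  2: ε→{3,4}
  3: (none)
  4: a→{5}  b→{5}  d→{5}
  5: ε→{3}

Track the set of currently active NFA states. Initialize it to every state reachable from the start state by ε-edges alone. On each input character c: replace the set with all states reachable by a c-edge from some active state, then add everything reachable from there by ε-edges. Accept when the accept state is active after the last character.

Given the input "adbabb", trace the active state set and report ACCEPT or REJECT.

Answer: REJECT

Trace:
initial (ε-close {0}): {0}
'a' @ 1: {1,2,3,4}  [accepting]
'd' @ 2: {3,5}  [accepting]
'b' @ 3: {}  — dead — no transitions
rest 'abb' ignored (set empty)
end set {} — state 3 not in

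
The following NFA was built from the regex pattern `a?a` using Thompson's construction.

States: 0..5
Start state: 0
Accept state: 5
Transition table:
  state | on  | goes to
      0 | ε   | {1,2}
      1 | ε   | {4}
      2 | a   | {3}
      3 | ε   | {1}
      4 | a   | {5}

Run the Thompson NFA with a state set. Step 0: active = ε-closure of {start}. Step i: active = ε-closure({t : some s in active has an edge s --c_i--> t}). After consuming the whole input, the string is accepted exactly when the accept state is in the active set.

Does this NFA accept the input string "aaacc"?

start: ε-closure({0}) = {0,1,2,4}
'a' @ 1: {1,3,4,5}  ✓accept
'a' @ 2: {5}  ✓accept
'a' @ 3: {}  — no active states
rest 'cc' ignored (set empty)
after full input: {}  (accept=5 not in)

Answer: REJECT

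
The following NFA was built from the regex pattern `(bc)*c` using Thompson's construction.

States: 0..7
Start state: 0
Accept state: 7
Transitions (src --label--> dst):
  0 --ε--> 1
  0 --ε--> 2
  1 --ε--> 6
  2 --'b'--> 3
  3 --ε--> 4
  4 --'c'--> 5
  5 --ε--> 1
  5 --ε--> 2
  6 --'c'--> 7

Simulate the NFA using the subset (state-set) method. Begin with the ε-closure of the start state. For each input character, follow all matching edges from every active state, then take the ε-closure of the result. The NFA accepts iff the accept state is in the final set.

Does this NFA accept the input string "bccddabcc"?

S₀ = ε-closure({0}) = {0,1,2,6}
'b' @ 1: {3,4}
'c' @ 2: {1,2,5,6}
'c' @ 3: {7}  [accepting]
'd' @ 4: {}  — dead — no transitions
rest 'dabcc' ignored (set empty)
after full input: {}  (accept=7 not in)

Answer: REJECT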